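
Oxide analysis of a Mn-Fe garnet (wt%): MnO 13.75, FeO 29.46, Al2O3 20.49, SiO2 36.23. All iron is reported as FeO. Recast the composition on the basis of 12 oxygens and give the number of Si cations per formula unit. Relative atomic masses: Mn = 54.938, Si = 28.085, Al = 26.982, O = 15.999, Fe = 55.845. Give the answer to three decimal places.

2.999 Si apfu

MnO (M=70.937): mol = 0.19383; Mn = 0.19383, O = 0.19383.
FeO (M=71.844): mol = 0.41006; Fe = 0.41006, O = 0.41006.
Al2O3 (M=101.961): mol = 0.20096; Al = 0.40192, O = 0.60288.
SiO2 (M=60.083): mol = 0.60300; Si = 0.60300, O = 1.20600.
ΣO = 2.41277; factor = 12/ΣO = 4.97354.
Si apfu = 0.60300 × 4.97354 = 2.999.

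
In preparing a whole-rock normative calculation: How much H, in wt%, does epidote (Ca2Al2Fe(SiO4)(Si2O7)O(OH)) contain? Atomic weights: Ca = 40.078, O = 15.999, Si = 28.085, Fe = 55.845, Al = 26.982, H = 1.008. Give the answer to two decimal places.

0.21 wt%

M(Ca2Al2Fe(SiO4)(Si2O7)O(OH)) = 483.215 g/mol.
H contributes 1 × 1.008 = 1.008 g per mole.
1.008/483.215 = 0.0021 → 0.21%.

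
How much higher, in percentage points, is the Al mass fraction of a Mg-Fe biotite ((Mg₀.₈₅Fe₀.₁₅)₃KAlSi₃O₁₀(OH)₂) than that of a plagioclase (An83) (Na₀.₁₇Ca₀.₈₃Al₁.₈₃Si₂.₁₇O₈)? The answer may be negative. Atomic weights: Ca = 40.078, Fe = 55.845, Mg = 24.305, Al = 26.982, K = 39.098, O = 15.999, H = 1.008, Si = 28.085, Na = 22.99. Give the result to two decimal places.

-11.67 percentage points

Al in (Mg₀.₈₅Fe₀.₁₅)₃KAlSi₃O₁₀(OH)₂: molar mass 431.447 g/mol; 1×26.982 = 26.982 g → 6.25 wt%.
Al in Na₀.₁₇Ca₀.₈₃Al₁.₈₃Si₂.₁₇O₈: molar mass 275.487 g/mol; 1.83×26.982 = 49.377 g → 17.92 wt%.
Difference = 6.25 − 17.92 = -11.67 percentage points.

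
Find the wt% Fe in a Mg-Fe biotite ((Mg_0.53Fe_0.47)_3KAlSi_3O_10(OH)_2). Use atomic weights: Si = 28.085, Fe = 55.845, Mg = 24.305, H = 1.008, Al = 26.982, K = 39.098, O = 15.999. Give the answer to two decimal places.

17.05 mass %

Molar mass of (Mg_0.53Fe_0.47)_3KAlSi_3O_10(OH)_2: 1.59×24.305 + 1.41×55.845 + 1×39.098 + 1×26.982 + 3×28.085 + 12×15.999 + 2×1.008 = 461.725 g/mol.
Mass of Fe per formula unit: 1.41 × 55.845 = 78.741 g.
Weight fraction Fe = 78.741 / 461.725 = 0.1705.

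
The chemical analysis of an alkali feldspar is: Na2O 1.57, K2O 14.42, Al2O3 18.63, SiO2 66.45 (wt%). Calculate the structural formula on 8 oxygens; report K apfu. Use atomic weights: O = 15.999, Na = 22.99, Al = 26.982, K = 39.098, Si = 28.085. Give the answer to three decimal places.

1.57 wt% Na2O ÷ 61.979 g/mol = 0.02533 mol, giving 0.05066 Na and 0.02533 O.
14.42 wt% K2O ÷ 94.195 g/mol = 0.15309 mol, giving 0.30618 K and 0.15309 O.
18.63 wt% Al2O3 ÷ 101.961 g/mol = 0.18272 mol, giving 0.36544 Al and 0.54816 O.
66.45 wt% SiO2 ÷ 60.083 g/mol = 1.10597 mol, giving 1.10597 Si and 2.21194 O.
Oxygen sums to 2.93852; scaling by 8/2.93852 = 2.72246 puts the formula on 8 O.
K: 0.30618 × 2.72246 = 0.834 atoms per formula unit.

0.834 K apfu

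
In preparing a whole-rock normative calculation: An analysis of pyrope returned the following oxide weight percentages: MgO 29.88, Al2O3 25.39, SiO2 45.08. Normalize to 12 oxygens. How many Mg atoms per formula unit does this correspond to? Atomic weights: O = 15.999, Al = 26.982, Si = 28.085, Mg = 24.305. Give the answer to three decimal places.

2.976 Mg apfu

29.88 wt% MgO ÷ 40.304 g/mol = 0.74137 mol, giving 0.74137 Mg and 0.74137 O.
25.39 wt% Al2O3 ÷ 101.961 g/mol = 0.24902 mol, giving 0.49804 Al and 0.74706 O.
45.08 wt% SiO2 ÷ 60.083 g/mol = 0.75030 mol, giving 0.75030 Si and 1.50060 O.
Oxygen sums to 2.98903; scaling by 12/2.98903 = 4.01468 puts the formula on 12 O.
Mg: 0.74137 × 4.01468 = 2.976 atoms per formula unit.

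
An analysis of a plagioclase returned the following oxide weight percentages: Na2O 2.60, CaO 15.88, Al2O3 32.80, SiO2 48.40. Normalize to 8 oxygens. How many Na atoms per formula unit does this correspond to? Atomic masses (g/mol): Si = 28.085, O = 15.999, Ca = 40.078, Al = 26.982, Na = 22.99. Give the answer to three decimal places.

Na2O: 2.60/61.979 = 0.04195 mol → 0.08390 mol Na, 0.04195 mol O.
CaO: 15.88/56.077 = 0.28318 mol → 0.28318 mol Ca, 0.28318 mol O.
Al2O3: 32.80/101.961 = 0.32169 mol → 0.64338 mol Al, 0.96507 mol O.
SiO2: 48.40/60.083 = 0.80555 mol → 0.80555 mol Si, 1.61110 mol O.
Total oxygen = 2.90130 mol. Normalization factor = 8/2.90130 = 2.75738.
Na per 8 O = 0.08390 × 2.75738 = 0.231.

0.231 Na apfu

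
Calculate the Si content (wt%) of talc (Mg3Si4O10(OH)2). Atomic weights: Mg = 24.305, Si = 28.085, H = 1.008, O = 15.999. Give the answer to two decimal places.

Molar mass of Mg3Si4O10(OH)2: 3·24.305 + 4·28.085 + 12·15.999 + 2·1.008 = 379.259 g/mol.
Mass of Si per formula unit: 4 × 28.085 = 112.340 g.
Weight fraction Si = 112.340 / 379.259 = 0.2962.

29.62 wt%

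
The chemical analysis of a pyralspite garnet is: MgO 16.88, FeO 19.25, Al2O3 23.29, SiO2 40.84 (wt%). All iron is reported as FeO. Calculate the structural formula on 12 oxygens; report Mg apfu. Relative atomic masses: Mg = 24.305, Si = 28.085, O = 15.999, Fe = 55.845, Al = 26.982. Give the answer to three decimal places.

1.840 Mg apfu

16.88 wt% MgO ÷ 40.304 g/mol = 0.41882 mol, giving 0.41882 Mg and 0.41882 O.
19.25 wt% FeO ÷ 71.844 g/mol = 0.26794 mol, giving 0.26794 Fe and 0.26794 O.
23.29 wt% Al2O3 ÷ 101.961 g/mol = 0.22842 mol, giving 0.45684 Al and 0.68526 O.
40.84 wt% SiO2 ÷ 60.083 g/mol = 0.67973 mol, giving 0.67973 Si and 1.35946 O.
Oxygen sums to 2.73148; scaling by 12/2.73148 = 4.39322 puts the formula on 12 O.
Mg: 0.41882 × 4.39322 = 1.840 atoms per formula unit.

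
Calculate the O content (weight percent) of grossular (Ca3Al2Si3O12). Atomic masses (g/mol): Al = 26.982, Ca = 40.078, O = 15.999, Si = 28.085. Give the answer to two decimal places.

42.62 weight percent

Formula mass = 3·40.078 + 2·26.982 + 3·28.085 + 12·15.999 = 450.441 g/mol, of which 191.988 g is O.
So O makes up 191.988/450.441 = 0.4262 of the mass, i.e. 42.62%.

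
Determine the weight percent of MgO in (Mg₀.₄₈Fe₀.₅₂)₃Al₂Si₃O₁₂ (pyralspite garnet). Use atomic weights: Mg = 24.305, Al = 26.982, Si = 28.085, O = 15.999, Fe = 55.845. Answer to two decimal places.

12.83 wt%

M((Mg₀.₄₈Fe₀.₅₂)₃Al₂Si₃O₁₂) = 452.324 g/mol; M(MgO) = 40.304 g/mol.
Moles MgO per formula unit = 1.44 Mg ÷ 1 = 1.4400.
MgO fraction = (1.4400 × 40.304) / 452.324 = 58.038/452.324 = 0.1283.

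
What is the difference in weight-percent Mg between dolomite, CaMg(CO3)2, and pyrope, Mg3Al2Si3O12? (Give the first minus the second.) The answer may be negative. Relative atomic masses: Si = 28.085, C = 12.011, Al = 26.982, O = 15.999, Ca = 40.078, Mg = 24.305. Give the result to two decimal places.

-4.91 percentage points

First mineral: 24.305 g Mg in 184.399 g formula = 13.18 wt% Mg.
Second mineral: 72.915 g Mg in 403.122 g formula = 18.09 wt% Mg.
13.18% − 18.09% gives a difference of -4.91 percentage points.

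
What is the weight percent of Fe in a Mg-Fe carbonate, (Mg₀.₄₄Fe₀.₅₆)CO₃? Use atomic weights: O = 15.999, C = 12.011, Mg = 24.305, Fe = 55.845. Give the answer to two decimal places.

30.67 wt%

M((Mg₀.₄₄Fe₀.₅₆)CO₃) = 101.975 g/mol.
Fe contributes 0.56 × 55.845 = 31.273 g per mole.
31.273/101.975 = 0.3067 → 30.67%.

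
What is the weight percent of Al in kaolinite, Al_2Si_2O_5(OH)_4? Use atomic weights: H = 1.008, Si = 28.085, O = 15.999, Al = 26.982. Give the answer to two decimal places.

20.90 wt%

Formula mass = 2×26.982 + 2×28.085 + 9×15.999 + 4×1.008 = 258.157 g/mol, of which 53.964 g is Al.
So Al makes up 53.964/258.157 = 0.2090 of the mass, i.e. 20.90%.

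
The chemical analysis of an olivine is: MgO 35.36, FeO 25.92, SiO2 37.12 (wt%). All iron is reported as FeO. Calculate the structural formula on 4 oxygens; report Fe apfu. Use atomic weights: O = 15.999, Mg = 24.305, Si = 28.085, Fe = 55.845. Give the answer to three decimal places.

0.583 Fe apfu

MgO (M=40.304): mol = 0.87733; Mg = 0.87733, O = 0.87733.
FeO (M=71.844): mol = 0.36078; Fe = 0.36078, O = 0.36078.
SiO2 (M=60.083): mol = 0.61781; Si = 0.61781, O = 1.23562.
ΣO = 2.47373; factor = 4/ΣO = 1.61699.
Fe apfu = 0.36078 × 1.61699 = 0.583.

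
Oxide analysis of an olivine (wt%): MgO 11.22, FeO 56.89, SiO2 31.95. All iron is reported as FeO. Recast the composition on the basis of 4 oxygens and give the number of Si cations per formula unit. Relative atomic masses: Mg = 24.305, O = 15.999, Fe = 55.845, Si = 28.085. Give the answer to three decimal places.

0.997 Si apfu

11.22 wt% MgO ÷ 40.304 g/mol = 0.27838 mol, giving 0.27838 Mg and 0.27838 O.
56.89 wt% FeO ÷ 71.844 g/mol = 0.79185 mol, giving 0.79185 Fe and 0.79185 O.
31.95 wt% SiO2 ÷ 60.083 g/mol = 0.53176 mol, giving 0.53176 Si and 1.06352 O.
Oxygen sums to 2.13375; scaling by 4/2.13375 = 1.87463 puts the formula on 4 O.
Si: 0.53176 × 1.87463 = 0.997 atoms per formula unit.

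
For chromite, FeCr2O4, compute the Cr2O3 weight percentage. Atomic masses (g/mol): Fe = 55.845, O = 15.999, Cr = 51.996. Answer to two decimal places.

Formula mass = 223.833 g/mol.
2 Cr → 1.0000 mol Cr2O3 per formula unit; M(Cr2O3) = 151.989, so Cr2O3 mass = 151.989 g.
151.989/223.833 × 100 = 67.90 wt%.

67.90 wt%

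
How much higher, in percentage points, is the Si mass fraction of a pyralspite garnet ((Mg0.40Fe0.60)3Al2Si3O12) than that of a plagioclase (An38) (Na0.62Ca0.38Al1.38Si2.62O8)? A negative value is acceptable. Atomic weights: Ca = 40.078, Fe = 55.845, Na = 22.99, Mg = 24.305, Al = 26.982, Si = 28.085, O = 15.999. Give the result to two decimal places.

-9.11 percentage points

M((Mg0.40Fe0.60)3Al2Si3O12) = 459.894 g/mol, so wt% Si = 84.255/459.894 × 100 = 18.32%.
M(Na0.62Ca0.38Al1.38Si2.62O8) = 268.293 g/mol, so wt% Si = 73.583/268.293 × 100 = 27.43%.
18.32 − 27.43 = -9.11 pp.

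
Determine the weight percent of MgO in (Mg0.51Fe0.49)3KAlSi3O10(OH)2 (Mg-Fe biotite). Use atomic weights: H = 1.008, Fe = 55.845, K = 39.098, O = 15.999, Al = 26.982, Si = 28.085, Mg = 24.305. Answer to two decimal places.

13.30 wt%

Formula mass = 463.618 g/mol.
1.53 Mg → 1.5300 mol MgO per formula unit; M(MgO) = 40.304, so MgO mass = 61.665 g.
61.665/463.618 × 100 = 13.30 wt%.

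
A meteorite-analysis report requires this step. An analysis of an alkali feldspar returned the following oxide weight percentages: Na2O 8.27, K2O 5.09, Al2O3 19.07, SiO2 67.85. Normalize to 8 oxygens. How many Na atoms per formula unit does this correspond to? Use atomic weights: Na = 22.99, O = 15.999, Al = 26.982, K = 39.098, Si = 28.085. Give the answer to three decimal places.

Na2O: 8.27/61.979 = 0.13343 mol → 0.26686 mol Na, 0.13343 mol O.
K2O: 5.09/94.195 = 0.05404 mol → 0.10808 mol K, 0.05404 mol O.
Al2O3: 19.07/101.961 = 0.18703 mol → 0.37406 mol Al, 0.56109 mol O.
SiO2: 67.85/60.083 = 1.12927 mol → 1.12927 mol Si, 2.25854 mol O.
Total oxygen = 3.00710 mol. Normalization factor = 8/3.00710 = 2.66037.
Na per 8 O = 0.26686 × 2.66037 = 0.710.

0.710 Na apfu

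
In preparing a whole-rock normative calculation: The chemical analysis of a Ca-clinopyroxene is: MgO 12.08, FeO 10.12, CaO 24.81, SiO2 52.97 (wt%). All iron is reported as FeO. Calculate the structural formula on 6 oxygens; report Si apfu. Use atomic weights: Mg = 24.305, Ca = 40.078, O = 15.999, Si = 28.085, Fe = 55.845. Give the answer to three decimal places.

MgO (M=40.304): mol = 0.29972; Mg = 0.29972, O = 0.29972.
FeO (M=71.844): mol = 0.14086; Fe = 0.14086, O = 0.14086.
CaO (M=56.077): mol = 0.44243; Ca = 0.44243, O = 0.44243.
SiO2 (M=60.083): mol = 0.88161; Si = 0.88161, O = 1.76322.
ΣO = 2.64623; factor = 6/ΣO = 2.26738.
Si apfu = 0.88161 × 2.26738 = 1.999.

1.999 Si apfu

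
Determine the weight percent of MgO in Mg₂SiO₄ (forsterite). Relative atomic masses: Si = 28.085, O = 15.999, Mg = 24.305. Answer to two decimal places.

57.29 wt%

Formula mass = 140.691 g/mol.
2 Mg → 2.0000 mol MgO per formula unit; M(MgO) = 40.304, so MgO mass = 80.608 g.
80.608/140.691 × 100 = 57.29 wt%.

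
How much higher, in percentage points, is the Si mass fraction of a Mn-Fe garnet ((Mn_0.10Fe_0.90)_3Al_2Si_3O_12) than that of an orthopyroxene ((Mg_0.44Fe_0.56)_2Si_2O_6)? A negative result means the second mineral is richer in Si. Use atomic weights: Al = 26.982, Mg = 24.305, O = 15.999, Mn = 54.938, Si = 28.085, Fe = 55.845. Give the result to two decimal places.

-6.85 percentage points

M((Mn_0.10Fe_0.90)_3Al_2Si_3O_12) = 497.470 g/mol, so wt% Si = 84.255/497.470 × 100 = 16.94%.
M((Mg_0.44Fe_0.56)_2Si_2O_6) = 236.099 g/mol, so wt% Si = 56.170/236.099 × 100 = 23.79%.
16.94 − 23.79 = -6.85 pp.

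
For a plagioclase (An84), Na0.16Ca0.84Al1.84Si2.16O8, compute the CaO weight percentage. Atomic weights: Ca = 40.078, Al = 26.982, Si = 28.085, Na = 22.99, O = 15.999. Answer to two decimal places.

Formula mass = 275.646 g/mol.
0.84 Ca → 0.8400 mol CaO per formula unit; M(CaO) = 56.077, so CaO mass = 47.105 g.
47.105/275.646 × 100 = 17.09 wt%.

17.09 wt%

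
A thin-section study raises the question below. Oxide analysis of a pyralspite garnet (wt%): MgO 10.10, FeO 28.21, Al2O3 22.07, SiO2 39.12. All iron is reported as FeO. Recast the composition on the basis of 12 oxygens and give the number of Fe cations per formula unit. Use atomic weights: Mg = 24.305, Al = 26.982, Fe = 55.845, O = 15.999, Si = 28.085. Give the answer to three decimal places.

1.816 Fe apfu

10.10 wt% MgO ÷ 40.304 g/mol = 0.25060 mol, giving 0.25060 Mg and 0.25060 O.
28.21 wt% FeO ÷ 71.844 g/mol = 0.39266 mol, giving 0.39266 Fe and 0.39266 O.
22.07 wt% Al2O3 ÷ 101.961 g/mol = 0.21646 mol, giving 0.43292 Al and 0.64938 O.
39.12 wt% SiO2 ÷ 60.083 g/mol = 0.65110 mol, giving 0.65110 Si and 1.30220 O.
Oxygen sums to 2.59484; scaling by 12/2.59484 = 4.62456 puts the formula on 12 O.
Fe: 0.39266 × 4.62456 = 1.816 atoms per formula unit.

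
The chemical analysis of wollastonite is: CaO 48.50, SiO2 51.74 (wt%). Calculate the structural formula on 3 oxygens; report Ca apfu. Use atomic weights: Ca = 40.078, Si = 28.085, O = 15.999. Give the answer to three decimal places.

CaO: 48.50/56.077 = 0.86488 mol → 0.86488 mol Ca, 0.86488 mol O.
SiO2: 51.74/60.083 = 0.86114 mol → 0.86114 mol Si, 1.72228 mol O.
Total oxygen = 2.58716 mol. Normalization factor = 3/2.58716 = 1.15957.
Ca per 3 O = 0.86488 × 1.15957 = 1.003.

1.003 Ca apfu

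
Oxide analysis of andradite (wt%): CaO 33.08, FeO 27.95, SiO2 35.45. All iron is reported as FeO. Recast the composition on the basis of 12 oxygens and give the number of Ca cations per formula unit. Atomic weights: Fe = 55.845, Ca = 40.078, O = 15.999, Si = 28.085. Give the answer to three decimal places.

3.279 Ca apfu

CaO (M=56.077): mol = 0.58990; Ca = 0.58990, O = 0.58990.
FeO (M=71.844): mol = 0.38904; Fe = 0.38904, O = 0.38904.
SiO2 (M=60.083): mol = 0.59002; Si = 0.59002, O = 1.18004.
ΣO = 2.15898; factor = 12/ΣO = 5.55818.
Ca apfu = 0.58990 × 5.55818 = 3.279.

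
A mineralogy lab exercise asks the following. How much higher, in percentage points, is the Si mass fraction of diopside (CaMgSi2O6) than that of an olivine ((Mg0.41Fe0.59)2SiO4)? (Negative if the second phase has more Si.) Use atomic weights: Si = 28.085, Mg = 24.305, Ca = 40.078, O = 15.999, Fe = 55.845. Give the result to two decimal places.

10.15 percentage points

Si in CaMgSi2O6: molar mass 216.547 g/mol; 2×28.085 = 56.170 g → 25.94 wt%.
Si in (Mg0.41Fe0.59)2SiO4: molar mass 177.908 g/mol; 1×28.085 = 28.085 g → 15.79 wt%.
Difference = 25.94 − 15.79 = 10.15 percentage points.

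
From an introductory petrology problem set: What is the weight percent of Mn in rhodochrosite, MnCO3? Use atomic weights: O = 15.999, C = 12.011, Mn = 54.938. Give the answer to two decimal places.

M(MnCO3) = 114.946 g/mol.
Mn contributes 1 × 54.938 = 54.938 g per mole.
54.938/114.946 = 0.4779 → 47.79%.

47.79 wt%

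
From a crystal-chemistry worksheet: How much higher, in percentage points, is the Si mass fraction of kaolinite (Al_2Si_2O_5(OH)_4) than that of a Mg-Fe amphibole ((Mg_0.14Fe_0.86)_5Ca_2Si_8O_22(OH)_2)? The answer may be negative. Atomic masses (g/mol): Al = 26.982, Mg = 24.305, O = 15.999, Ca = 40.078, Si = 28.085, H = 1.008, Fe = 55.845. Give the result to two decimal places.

-1.94 percentage points

First mineral: 56.170 g Si in 258.157 g formula = 21.76 wt% Si.
Second mineral: 224.680 g Si in 947.975 g formula = 23.70 wt% Si.
21.76% − 23.70% gives a difference of -1.94 percentage points.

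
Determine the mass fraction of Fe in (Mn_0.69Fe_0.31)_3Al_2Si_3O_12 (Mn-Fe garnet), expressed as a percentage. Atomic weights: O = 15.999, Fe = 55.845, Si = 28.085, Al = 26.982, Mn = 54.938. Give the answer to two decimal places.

10.47 weight percent

Molar mass of (Mn_0.69Fe_0.31)_3Al_2Si_3O_12: 2.07*54.938 + 0.93*55.845 + 2*26.982 + 3*28.085 + 12*15.999 = 495.865 g/mol.
Mass of Fe per formula unit: 0.93 × 55.845 = 51.936 g.
Weight fraction Fe = 51.936 / 495.865 = 0.1047.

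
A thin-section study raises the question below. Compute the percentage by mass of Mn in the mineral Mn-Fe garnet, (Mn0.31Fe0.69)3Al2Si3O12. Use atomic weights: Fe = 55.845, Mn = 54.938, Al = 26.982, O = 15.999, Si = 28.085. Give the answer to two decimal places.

10.28 wt%

Formula mass = 0.93·54.938 + 2.07·55.845 + 2·26.982 + 3·28.085 + 12·15.999 = 496.898 g/mol, of which 51.092 g is Mn.
So Mn makes up 51.092/496.898 = 0.1028 of the mass, i.e. 10.28%.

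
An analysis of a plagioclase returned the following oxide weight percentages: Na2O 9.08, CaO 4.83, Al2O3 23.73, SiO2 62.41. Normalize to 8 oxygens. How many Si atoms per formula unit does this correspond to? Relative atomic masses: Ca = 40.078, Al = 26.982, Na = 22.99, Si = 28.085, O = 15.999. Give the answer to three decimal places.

Na2O (M=61.979): mol = 0.14650; Na = 0.29300, O = 0.14650.
CaO (M=56.077): mol = 0.08613; Ca = 0.08613, O = 0.08613.
Al2O3 (M=101.961): mol = 0.23274; Al = 0.46548, O = 0.69822.
SiO2 (M=60.083): mol = 1.03873; Si = 1.03873, O = 2.07746.
ΣO = 3.00831; factor = 8/ΣO = 2.65930.
Si apfu = 1.03873 × 2.65930 = 2.762.

2.762 Si apfu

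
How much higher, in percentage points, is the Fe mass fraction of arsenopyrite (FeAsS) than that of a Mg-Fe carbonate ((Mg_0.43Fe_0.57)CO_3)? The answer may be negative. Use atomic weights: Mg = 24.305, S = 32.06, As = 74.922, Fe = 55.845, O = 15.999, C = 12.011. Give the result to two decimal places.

3.18 percentage points

First mineral: 55.845 g Fe in 162.827 g formula = 34.30 wt% Fe.
Second mineral: 31.832 g Fe in 102.291 g formula = 31.12 wt% Fe.
34.30% − 31.12% gives a difference of 3.18 percentage points.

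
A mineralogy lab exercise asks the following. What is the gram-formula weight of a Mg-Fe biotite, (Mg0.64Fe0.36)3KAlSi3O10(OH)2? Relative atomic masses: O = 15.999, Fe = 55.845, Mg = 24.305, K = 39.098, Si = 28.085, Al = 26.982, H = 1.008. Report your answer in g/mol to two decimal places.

Mg: 1.92 × 24.305 = 46.6656
Fe: 1.08 × 55.845 = 60.3126
K: 1 × 39.098 = 39.0980
Al: 1 × 26.982 = 26.9820
Si: 3 × 28.085 = 84.2550
O: 12 × 15.999 = 191.9880
H: 2 × 1.008 = 2.0160
Summing the contributions gives the formula mass.

451.32 g/mol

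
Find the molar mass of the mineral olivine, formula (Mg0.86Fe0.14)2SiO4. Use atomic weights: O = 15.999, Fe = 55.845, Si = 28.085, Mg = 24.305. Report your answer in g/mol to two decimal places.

149.52 g/mol

M = 1.72·24.305 + 0.28·55.845 + 1·28.085 + 4·15.999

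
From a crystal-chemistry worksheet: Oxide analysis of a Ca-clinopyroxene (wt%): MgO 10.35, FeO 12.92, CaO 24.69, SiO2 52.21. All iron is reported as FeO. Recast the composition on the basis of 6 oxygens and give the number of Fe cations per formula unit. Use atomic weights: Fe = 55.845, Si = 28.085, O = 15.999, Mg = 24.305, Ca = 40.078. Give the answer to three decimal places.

MgO (M=40.304): mol = 0.25680; Mg = 0.25680, O = 0.25680.
FeO (M=71.844): mol = 0.17983; Fe = 0.17983, O = 0.17983.
CaO (M=56.077): mol = 0.44029; Ca = 0.44029, O = 0.44029.
SiO2 (M=60.083): mol = 0.86896; Si = 0.86896, O = 1.73792.
ΣO = 2.61484; factor = 6/ΣO = 2.29460.
Fe apfu = 0.17983 × 2.29460 = 0.413.

0.413 Fe apfu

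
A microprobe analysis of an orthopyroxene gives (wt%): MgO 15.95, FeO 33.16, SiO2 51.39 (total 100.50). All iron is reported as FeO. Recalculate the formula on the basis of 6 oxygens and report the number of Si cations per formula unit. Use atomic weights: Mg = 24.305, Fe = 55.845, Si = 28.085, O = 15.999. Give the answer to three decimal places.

1.998 Si apfu

15.95 wt% MgO ÷ 40.304 g/mol = 0.39574 mol, giving 0.39574 Mg and 0.39574 O.
33.16 wt% FeO ÷ 71.844 g/mol = 0.46156 mol, giving 0.46156 Fe and 0.46156 O.
51.39 wt% SiO2 ÷ 60.083 g/mol = 0.85532 mol, giving 0.85532 Si and 1.71064 O.
Oxygen sums to 2.56794; scaling by 6/2.56794 = 2.33650 puts the formula on 6 O.
Si: 0.85532 × 2.33650 = 1.998 atoms per formula unit.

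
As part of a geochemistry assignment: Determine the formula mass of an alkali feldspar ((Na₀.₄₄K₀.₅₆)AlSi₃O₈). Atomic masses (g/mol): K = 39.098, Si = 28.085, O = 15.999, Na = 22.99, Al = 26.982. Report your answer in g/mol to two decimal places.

271.24 g/mol

M = 0.44*22.99 + 0.56*39.098 + 1*26.982 + 3*28.085 + 8*15.999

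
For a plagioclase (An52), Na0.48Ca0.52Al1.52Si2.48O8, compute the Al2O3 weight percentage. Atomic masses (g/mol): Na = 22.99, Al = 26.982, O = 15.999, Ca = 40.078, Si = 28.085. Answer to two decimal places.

Formula mass = 270.531 g/mol.
1.52 Al → 0.7600 mol Al2O3 per formula unit; M(Al2O3) = 101.961, so Al2O3 mass = 77.490 g.
77.490/270.531 × 100 = 28.64 wt%.

28.64 wt%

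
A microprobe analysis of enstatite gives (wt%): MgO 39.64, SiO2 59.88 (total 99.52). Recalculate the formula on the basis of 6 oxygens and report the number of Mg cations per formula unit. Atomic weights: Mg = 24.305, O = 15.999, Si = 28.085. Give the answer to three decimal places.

1.982 Mg apfu

MgO (M=40.304): mol = 0.98353; Mg = 0.98353, O = 0.98353.
SiO2 (M=60.083): mol = 0.99662; Si = 0.99662, O = 1.99324.
ΣO = 2.97677; factor = 6/ΣO = 2.01561.
Mg apfu = 0.98353 × 2.01561 = 1.982.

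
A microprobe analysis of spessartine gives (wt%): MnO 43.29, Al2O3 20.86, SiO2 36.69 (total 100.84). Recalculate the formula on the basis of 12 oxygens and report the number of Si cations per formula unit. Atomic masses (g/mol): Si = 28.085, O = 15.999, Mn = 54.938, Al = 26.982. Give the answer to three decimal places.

2.997 Si apfu

43.29 wt% MnO ÷ 70.937 g/mol = 0.61026 mol, giving 0.61026 Mn and 0.61026 O.
20.86 wt% Al2O3 ÷ 101.961 g/mol = 0.20459 mol, giving 0.40918 Al and 0.61377 O.
36.69 wt% SiO2 ÷ 60.083 g/mol = 0.61066 mol, giving 0.61066 Si and 1.22132 O.
Oxygen sums to 2.44535; scaling by 12/2.44535 = 4.90727 puts the formula on 12 O.
Si: 0.61066 × 4.90727 = 2.997 atoms per formula unit.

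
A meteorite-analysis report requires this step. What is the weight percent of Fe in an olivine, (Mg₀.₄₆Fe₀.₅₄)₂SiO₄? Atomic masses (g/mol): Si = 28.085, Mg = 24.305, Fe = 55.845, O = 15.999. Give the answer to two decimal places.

34.51 wt%

Molar mass of (Mg₀.₄₆Fe₀.₅₄)₂SiO₄: 0.92·24.305 + 1.08·55.845 + 1·28.085 + 4·15.999 = 174.754 g/mol.
Mass of Fe per formula unit: 1.08 × 55.845 = 60.313 g.
Weight fraction Fe = 60.313 / 174.754 = 0.3451.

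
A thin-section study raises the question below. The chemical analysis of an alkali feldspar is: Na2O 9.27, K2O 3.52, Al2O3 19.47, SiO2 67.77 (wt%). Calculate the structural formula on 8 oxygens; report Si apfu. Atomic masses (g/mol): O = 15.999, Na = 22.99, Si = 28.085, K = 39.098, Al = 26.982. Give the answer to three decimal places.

2.992 Si apfu

Na2O: 9.27/61.979 = 0.14957 mol → 0.29914 mol Na, 0.14957 mol O.
K2O: 3.52/94.195 = 0.03737 mol → 0.07474 mol K, 0.03737 mol O.
Al2O3: 19.47/101.961 = 0.19096 mol → 0.38192 mol Al, 0.57288 mol O.
SiO2: 67.77/60.083 = 1.12794 mol → 1.12794 mol Si, 2.25588 mol O.
Total oxygen = 3.01570 mol. Normalization factor = 8/3.01570 = 2.65278.
Si per 8 O = 1.12794 × 2.65278 = 2.992.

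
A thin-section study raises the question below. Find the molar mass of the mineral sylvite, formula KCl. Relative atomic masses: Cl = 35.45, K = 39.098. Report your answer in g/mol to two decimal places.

K: 1 × 39.098 = 39.0980
Cl: 1 × 35.45 = 35.4500
Summing the contributions gives the formula mass.

74.55 g/mol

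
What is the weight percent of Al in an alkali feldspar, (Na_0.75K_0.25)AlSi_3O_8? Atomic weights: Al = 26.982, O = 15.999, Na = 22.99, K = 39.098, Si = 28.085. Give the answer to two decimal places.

M((Na_0.75K_0.25)AlSi_3O_8) = 266.246 g/mol.
Al contributes 1 × 26.982 = 26.982 g per mole.
26.982/266.246 = 0.1013 → 10.13%.

10.13 mass %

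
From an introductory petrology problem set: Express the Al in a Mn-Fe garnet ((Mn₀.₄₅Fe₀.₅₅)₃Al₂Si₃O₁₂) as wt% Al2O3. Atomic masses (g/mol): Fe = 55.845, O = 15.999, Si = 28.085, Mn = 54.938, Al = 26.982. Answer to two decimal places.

Molar mass of (Mn₀.₄₅Fe₀.₅₅)₃Al₂Si₃O₁₂ = 1.35*54.938 + 1.65*55.845 + 2*26.982 + 3*28.085 + 12*15.999 = 496.518 g/mol.
Each formula unit contains 2 Al, equivalent to 2/2 = 1.0000 mol Al2O3.
M(Al2O3) = 2×26.982 + 3×15.999 = 101.961 g/mol.
Mass of Al2O3 per formula unit = 1.0000 × 101.961 = 101.961 g.
Al2O3 wt% = 101.961 / 496.518 × 100 = 20.54%.

20.54 wt%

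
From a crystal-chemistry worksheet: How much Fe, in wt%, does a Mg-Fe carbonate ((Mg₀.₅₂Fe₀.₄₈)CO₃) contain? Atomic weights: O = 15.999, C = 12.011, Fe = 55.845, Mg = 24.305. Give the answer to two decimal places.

26.95 wt%

M((Mg₀.₅₂Fe₀.₄₈)CO₃) = 99.452 g/mol.
Fe contributes 0.48 × 55.845 = 26.806 g per mole.
26.806/99.452 = 0.2695 → 26.95%.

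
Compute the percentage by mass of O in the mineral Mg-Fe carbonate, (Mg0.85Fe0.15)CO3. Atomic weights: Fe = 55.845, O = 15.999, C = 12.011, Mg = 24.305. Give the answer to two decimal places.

53.90 weight percent

Molar mass of (Mg0.85Fe0.15)CO3: 0.85·24.305 + 0.15·55.845 + 1·12.011 + 3·15.999 = 89.044 g/mol.
Mass of O per formula unit: 3 × 15.999 = 47.997 g.
Weight fraction O = 47.997 / 89.044 = 0.5390.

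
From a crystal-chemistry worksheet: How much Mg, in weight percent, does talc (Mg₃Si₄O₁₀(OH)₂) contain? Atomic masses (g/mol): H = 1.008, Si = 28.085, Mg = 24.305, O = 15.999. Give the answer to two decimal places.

19.23 weight percent

Molar mass of Mg₃Si₄O₁₀(OH)₂: 3·24.305 + 4·28.085 + 12·15.999 + 2·1.008 = 379.259 g/mol.
Mass of Mg per formula unit: 3 × 24.305 = 72.915 g.
Weight fraction Mg = 72.915 / 379.259 = 0.1923.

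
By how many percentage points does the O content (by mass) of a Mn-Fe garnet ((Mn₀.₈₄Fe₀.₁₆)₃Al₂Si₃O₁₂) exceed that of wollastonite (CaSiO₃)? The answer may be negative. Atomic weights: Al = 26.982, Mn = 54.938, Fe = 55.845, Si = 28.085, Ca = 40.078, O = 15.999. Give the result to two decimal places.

O in (Mn₀.₈₄Fe₀.₁₆)₃Al₂Si₃O₁₂: molar mass 495.456 g/mol; 12×15.999 = 191.988 g → 38.75 wt%.
O in CaSiO₃: molar mass 116.160 g/mol; 3×15.999 = 47.997 g → 41.32 wt%.
Difference = 38.75 − 41.32 = -2.57 percentage points.

-2.57 percentage points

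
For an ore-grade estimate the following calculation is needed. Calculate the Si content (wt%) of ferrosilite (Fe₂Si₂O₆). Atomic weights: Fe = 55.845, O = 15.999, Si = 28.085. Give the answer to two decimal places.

Molar mass of Fe₂Si₂O₆: 2*55.845 + 2*28.085 + 6*15.999 = 263.854 g/mol.
Mass of Si per formula unit: 2 × 28.085 = 56.170 g.
Weight fraction Si = 56.170 / 263.854 = 0.2129.

21.29 wt%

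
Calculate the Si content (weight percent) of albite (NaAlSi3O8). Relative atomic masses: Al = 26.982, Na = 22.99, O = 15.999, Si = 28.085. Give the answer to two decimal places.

32.13 weight percent

Molar mass of NaAlSi3O8: 1×22.99 + 1×26.982 + 3×28.085 + 8×15.999 = 262.219 g/mol.
Mass of Si per formula unit: 3 × 28.085 = 84.255 g.
Weight fraction Si = 84.255 / 262.219 = 0.3213.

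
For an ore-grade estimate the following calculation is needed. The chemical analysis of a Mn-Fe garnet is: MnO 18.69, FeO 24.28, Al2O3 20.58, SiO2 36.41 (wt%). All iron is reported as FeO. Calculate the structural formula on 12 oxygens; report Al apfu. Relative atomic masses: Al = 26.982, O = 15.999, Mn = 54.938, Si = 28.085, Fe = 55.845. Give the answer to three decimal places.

2.003 Al apfu

MnO: 18.69/70.937 = 0.26347 mol → 0.26347 mol Mn, 0.26347 mol O.
FeO: 24.28/71.844 = 0.33795 mol → 0.33795 mol Fe, 0.33795 mol O.
Al2O3: 20.58/101.961 = 0.20184 mol → 0.40368 mol Al, 0.60552 mol O.
SiO2: 36.41/60.083 = 0.60600 mol → 0.60600 mol Si, 1.21200 mol O.
Total oxygen = 2.41894 mol. Normalization factor = 12/2.41894 = 4.96085.
Al per 12 O = 0.40368 × 4.96085 = 2.003.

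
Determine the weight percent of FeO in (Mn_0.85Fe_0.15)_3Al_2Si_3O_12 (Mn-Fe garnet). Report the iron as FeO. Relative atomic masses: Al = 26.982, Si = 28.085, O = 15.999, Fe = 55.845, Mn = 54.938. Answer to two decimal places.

M((Mn_0.85Fe_0.15)_3Al_2Si_3O_12) = 495.429 g/mol; M(FeO) = 71.844 g/mol.
Moles FeO per formula unit = 0.45 Fe ÷ 1 = 0.4500.
FeO fraction = (0.4500 × 71.844) / 495.429 = 32.330/495.429 = 0.0653.

6.53 wt%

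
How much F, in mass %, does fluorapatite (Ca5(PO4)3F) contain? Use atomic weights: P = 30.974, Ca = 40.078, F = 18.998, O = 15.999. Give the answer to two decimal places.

Formula mass = 5·40.078 + 3·30.974 + 12·15.999 + 1·18.998 = 504.298 g/mol, of which 18.998 g is F.
So F makes up 18.998/504.298 = 0.0377 of the mass, i.e. 3.77%.

3.77 mass %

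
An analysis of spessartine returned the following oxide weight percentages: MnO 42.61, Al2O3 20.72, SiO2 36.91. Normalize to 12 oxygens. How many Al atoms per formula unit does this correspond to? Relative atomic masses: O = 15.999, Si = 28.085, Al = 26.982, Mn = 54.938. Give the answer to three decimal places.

2.000 Al apfu

MnO: 42.61/70.937 = 0.60067 mol → 0.60067 mol Mn, 0.60067 mol O.
Al2O3: 20.72/101.961 = 0.20321 mol → 0.40642 mol Al, 0.60963 mol O.
SiO2: 36.91/60.083 = 0.61432 mol → 0.61432 mol Si, 1.22864 mol O.
Total oxygen = 2.43894 mol. Normalization factor = 12/2.43894 = 4.92017.
Al per 12 O = 0.40642 × 4.92017 = 2.000.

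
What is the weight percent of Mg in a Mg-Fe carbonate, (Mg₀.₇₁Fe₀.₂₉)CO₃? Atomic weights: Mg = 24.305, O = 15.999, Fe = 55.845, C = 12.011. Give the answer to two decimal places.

18.46 wt%

Molar mass of (Mg₀.₇₁Fe₀.₂₉)CO₃: 0.71·24.305 + 0.29·55.845 + 1·12.011 + 3·15.999 = 93.460 g/mol.
Mass of Mg per formula unit: 0.71 × 24.305 = 17.257 g.
Weight fraction Mg = 17.257 / 93.460 = 0.1846.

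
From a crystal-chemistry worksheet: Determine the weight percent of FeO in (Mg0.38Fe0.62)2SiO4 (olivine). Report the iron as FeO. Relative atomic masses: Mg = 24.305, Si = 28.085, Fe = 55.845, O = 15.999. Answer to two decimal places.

49.55 wt%

Molar mass of (Mg0.38Fe0.62)2SiO4 = 0.76×24.305 + 1.24×55.845 + 1×28.085 + 4×15.999 = 179.801 g/mol.
Each formula unit contains 1.24 Fe, equivalent to 1.24/1 = 1.2400 mol FeO.
M(FeO) = 1×55.845 + 1×15.999 = 71.844 g/mol.
Mass of FeO per formula unit = 1.2400 × 71.844 = 89.087 g.
FeO wt% = 89.087 / 179.801 × 100 = 49.55%.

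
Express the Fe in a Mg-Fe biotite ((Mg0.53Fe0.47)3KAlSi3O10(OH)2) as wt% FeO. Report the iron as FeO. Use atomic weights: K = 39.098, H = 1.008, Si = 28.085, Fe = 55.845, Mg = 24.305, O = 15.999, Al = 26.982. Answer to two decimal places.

21.94 wt%

M((Mg0.53Fe0.47)3KAlSi3O10(OH)2) = 461.725 g/mol; M(FeO) = 71.844 g/mol.
Moles FeO per formula unit = 1.41 Fe ÷ 1 = 1.4100.
FeO fraction = (1.4100 × 71.844) / 461.725 = 101.300/461.725 = 0.2194.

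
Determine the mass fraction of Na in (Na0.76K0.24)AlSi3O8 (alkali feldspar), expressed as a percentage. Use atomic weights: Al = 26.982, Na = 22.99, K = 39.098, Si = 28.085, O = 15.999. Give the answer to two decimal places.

6.57 wt%

Molar mass of (Na0.76K0.24)AlSi3O8: 0.76·22.99 + 0.24·39.098 + 1·26.982 + 3·28.085 + 8·15.999 = 266.085 g/mol.
Mass of Na per formula unit: 0.76 × 22.99 = 17.472 g.
Weight fraction Na = 17.472 / 266.085 = 0.0657.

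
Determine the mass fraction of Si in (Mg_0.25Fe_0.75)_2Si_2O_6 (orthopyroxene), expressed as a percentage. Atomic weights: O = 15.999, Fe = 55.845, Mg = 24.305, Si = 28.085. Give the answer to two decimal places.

Formula mass = 0.50*24.305 + 1.50*55.845 + 2*28.085 + 6*15.999 = 248.084 g/mol, of which 56.170 g is Si.
So Si makes up 56.170/248.084 = 0.2264 of the mass, i.e. 22.64%.

22.64 weight percent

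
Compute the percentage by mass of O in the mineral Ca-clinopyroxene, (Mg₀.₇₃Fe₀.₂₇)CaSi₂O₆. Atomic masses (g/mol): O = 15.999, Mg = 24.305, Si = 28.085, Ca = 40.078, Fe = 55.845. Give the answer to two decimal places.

Molar mass of (Mg₀.₇₃Fe₀.₂₇)CaSi₂O₆: 0.73·24.305 + 0.27·55.845 + 1·40.078 + 2·28.085 + 6·15.999 = 225.063 g/mol.
Mass of O per formula unit: 6 × 15.999 = 95.994 g.
Weight fraction O = 95.994 / 225.063 = 0.4265.

42.65 weight percent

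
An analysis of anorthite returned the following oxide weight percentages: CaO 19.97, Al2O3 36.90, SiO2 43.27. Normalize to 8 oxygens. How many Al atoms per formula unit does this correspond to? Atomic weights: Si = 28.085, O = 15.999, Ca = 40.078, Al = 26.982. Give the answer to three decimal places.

2.009 Al apfu

19.97 wt% CaO ÷ 56.077 g/mol = 0.35612 mol, giving 0.35612 Ca and 0.35612 O.
36.90 wt% Al2O3 ÷ 101.961 g/mol = 0.36190 mol, giving 0.72380 Al and 1.08570 O.
43.27 wt% SiO2 ÷ 60.083 g/mol = 0.72017 mol, giving 0.72017 Si and 1.44034 O.
Oxygen sums to 2.88216; scaling by 8/2.88216 = 2.77570 puts the formula on 8 O.
Al: 0.72380 × 2.77570 = 2.009 atoms per formula unit.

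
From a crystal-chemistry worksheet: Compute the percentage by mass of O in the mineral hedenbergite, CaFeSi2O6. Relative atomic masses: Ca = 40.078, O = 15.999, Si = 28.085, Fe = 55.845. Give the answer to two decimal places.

38.69 mass %

Formula mass = 1·40.078 + 1·55.845 + 2·28.085 + 6·15.999 = 248.087 g/mol, of which 95.994 g is O.
So O makes up 95.994/248.087 = 0.3869 of the mass, i.e. 38.69%.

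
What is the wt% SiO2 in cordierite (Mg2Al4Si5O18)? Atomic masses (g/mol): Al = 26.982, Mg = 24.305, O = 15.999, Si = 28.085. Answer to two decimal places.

Formula mass = 584.945 g/mol.
5 Si → 5.0000 mol SiO2 per formula unit; M(SiO2) = 60.083, so SiO2 mass = 300.415 g.
300.415/584.945 × 100 = 51.36 wt%.

51.36 wt%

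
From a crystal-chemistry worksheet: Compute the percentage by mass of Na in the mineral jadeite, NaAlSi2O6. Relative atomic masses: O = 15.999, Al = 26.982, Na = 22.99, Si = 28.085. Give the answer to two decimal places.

Molar mass of NaAlSi2O6: 1×22.99 + 1×26.982 + 2×28.085 + 6×15.999 = 202.136 g/mol.
Mass of Na per formula unit: 1 × 22.99 = 22.990 g.
Weight fraction Na = 22.990 / 202.136 = 0.1137.

11.37 wt%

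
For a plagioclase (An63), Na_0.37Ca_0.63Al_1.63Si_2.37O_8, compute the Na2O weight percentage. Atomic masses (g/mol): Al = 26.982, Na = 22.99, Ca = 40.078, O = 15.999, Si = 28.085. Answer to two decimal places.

4.21 wt%

Molar mass of Na_0.37Ca_0.63Al_1.63Si_2.37O_8 = 0.37·22.99 + 0.63·40.078 + 1.63·26.982 + 2.37·28.085 + 8·15.999 = 272.290 g/mol.
Each formula unit contains 0.37 Na, equivalent to 0.37/2 = 0.1850 mol Na2O.
M(Na2O) = 2×22.99 + 1×15.999 = 61.979 g/mol.
Mass of Na2O per formula unit = 0.1850 × 61.979 = 11.466 g.
Na2O wt% = 11.466 / 272.290 × 100 = 4.21%.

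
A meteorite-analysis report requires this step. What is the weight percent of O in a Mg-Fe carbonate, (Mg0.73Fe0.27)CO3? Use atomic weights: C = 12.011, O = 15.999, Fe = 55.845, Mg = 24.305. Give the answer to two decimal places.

M((Mg0.73Fe0.27)CO3) = 92.829 g/mol.
O contributes 3 × 15.999 = 47.997 g per mole.
47.997/92.829 = 0.5170 → 51.70%.

51.70 weight percent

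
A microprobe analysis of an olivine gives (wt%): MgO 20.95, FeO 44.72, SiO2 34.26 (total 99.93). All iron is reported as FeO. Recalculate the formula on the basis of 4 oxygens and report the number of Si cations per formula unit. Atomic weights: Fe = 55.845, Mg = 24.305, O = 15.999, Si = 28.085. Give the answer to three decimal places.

20.95 wt% MgO ÷ 40.304 g/mol = 0.51980 mol, giving 0.51980 Mg and 0.51980 O.
44.72 wt% FeO ÷ 71.844 g/mol = 0.62246 mol, giving 0.62246 Fe and 0.62246 O.
34.26 wt% SiO2 ÷ 60.083 g/mol = 0.57021 mol, giving 0.57021 Si and 1.14042 O.
Oxygen sums to 2.28268; scaling by 4/2.28268 = 1.75233 puts the formula on 4 O.
Si: 0.57021 × 1.75233 = 0.999 atoms per formula unit.

0.999 Si apfu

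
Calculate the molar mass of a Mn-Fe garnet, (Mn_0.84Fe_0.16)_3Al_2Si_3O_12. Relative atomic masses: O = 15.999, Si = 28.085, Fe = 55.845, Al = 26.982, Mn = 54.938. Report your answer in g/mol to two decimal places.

495.46 g/mol

Mn: 2.52 × 54.938 = 138.4438
Fe: 0.48 × 55.845 = 26.8056
Al: 2 × 26.982 = 53.9640
Si: 3 × 28.085 = 84.2550
O: 12 × 15.999 = 191.9880
Summing the contributions gives the formula mass.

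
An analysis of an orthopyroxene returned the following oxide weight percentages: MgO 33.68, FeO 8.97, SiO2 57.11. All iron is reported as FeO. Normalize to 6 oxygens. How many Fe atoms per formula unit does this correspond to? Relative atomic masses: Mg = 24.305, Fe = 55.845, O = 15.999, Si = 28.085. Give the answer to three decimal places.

0.262 Fe apfu

33.68 wt% MgO ÷ 40.304 g/mol = 0.83565 mol, giving 0.83565 Mg and 0.83565 O.
8.97 wt% FeO ÷ 71.844 g/mol = 0.12485 mol, giving 0.12485 Fe and 0.12485 O.
57.11 wt% SiO2 ÷ 60.083 g/mol = 0.95052 mol, giving 0.95052 Si and 1.90104 O.
Oxygen sums to 2.86154; scaling by 6/2.86154 = 2.09677 puts the formula on 6 O.
Fe: 0.12485 × 2.09677 = 0.262 atoms per formula unit.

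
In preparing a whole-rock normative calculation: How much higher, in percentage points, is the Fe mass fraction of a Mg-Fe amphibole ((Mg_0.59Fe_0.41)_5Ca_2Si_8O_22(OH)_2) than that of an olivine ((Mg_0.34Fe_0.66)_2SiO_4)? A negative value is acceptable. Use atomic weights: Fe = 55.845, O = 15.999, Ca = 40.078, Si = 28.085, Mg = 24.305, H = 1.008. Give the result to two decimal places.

M((Mg_0.59Fe_0.41)_5Ca_2Si_8O_22(OH)_2) = 877.010 g/mol, so wt% Fe = 114.482/877.010 × 100 = 13.05%.
M((Mg_0.34Fe_0.66)_2SiO_4) = 182.324 g/mol, so wt% Fe = 73.715/182.324 × 100 = 40.43%.
13.05 − 40.43 = -27.38 pp.

-27.38 percentage points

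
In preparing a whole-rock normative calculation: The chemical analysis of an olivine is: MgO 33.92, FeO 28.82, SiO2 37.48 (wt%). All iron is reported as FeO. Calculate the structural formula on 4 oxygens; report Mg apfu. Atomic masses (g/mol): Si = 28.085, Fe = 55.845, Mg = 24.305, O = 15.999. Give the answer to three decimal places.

1.352 Mg apfu

MgO (M=40.304): mol = 0.84160; Mg = 0.84160, O = 0.84160.
FeO (M=71.844): mol = 0.40115; Fe = 0.40115, O = 0.40115.
SiO2 (M=60.083): mol = 0.62380; Si = 0.62380, O = 1.24760.
ΣO = 2.49035; factor = 4/ΣO = 1.60620.
Mg apfu = 0.84160 × 1.60620 = 1.352.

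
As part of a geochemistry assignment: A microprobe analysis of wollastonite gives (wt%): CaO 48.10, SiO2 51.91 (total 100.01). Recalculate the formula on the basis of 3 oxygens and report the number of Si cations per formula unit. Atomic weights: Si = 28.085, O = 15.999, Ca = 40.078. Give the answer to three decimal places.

48.10 wt% CaO ÷ 56.077 g/mol = 0.85775 mol, giving 0.85775 Ca and 0.85775 O.
51.91 wt% SiO2 ÷ 60.083 g/mol = 0.86397 mol, giving 0.86397 Si and 1.72794 O.
Oxygen sums to 2.58569; scaling by 3/2.58569 = 1.16023 puts the formula on 3 O.
Si: 0.86397 × 1.16023 = 1.002 atoms per formula unit.

1.002 Si apfu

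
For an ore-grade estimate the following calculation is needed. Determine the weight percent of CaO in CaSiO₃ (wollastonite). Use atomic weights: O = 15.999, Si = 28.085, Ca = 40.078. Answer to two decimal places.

48.28 wt%

M(CaSiO₃) = 116.160 g/mol; M(CaO) = 56.077 g/mol.
Moles CaO per formula unit = 1 Ca ÷ 1 = 1.0000.
CaO fraction = (1.0000 × 56.077) / 116.160 = 56.077/116.160 = 0.4828.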